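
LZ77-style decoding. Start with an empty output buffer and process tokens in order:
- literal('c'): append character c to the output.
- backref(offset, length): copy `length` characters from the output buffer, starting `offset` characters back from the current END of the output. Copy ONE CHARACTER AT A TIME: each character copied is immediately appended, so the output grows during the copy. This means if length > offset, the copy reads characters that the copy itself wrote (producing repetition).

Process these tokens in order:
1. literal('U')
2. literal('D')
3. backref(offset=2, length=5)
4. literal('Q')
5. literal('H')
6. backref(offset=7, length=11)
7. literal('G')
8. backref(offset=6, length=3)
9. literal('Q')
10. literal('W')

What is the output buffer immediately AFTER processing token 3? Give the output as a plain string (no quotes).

Answer: UDUDUDU

Derivation:
Token 1: literal('U'). Output: "U"
Token 2: literal('D'). Output: "UD"
Token 3: backref(off=2, len=5) (overlapping!). Copied 'UDUDU' from pos 0. Output: "UDUDUDU"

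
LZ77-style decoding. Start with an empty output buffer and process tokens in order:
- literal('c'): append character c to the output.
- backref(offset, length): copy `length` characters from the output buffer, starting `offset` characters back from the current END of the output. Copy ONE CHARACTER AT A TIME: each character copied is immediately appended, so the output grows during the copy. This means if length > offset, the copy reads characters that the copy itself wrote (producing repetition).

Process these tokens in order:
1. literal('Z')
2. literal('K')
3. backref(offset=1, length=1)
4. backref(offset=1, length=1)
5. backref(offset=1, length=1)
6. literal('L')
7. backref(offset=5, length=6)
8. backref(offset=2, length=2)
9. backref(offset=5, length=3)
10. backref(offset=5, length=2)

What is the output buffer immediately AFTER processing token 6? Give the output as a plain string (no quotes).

Answer: ZKKKKL

Derivation:
Token 1: literal('Z'). Output: "Z"
Token 2: literal('K'). Output: "ZK"
Token 3: backref(off=1, len=1). Copied 'K' from pos 1. Output: "ZKK"
Token 4: backref(off=1, len=1). Copied 'K' from pos 2. Output: "ZKKK"
Token 5: backref(off=1, len=1). Copied 'K' from pos 3. Output: "ZKKKK"
Token 6: literal('L'). Output: "ZKKKKL"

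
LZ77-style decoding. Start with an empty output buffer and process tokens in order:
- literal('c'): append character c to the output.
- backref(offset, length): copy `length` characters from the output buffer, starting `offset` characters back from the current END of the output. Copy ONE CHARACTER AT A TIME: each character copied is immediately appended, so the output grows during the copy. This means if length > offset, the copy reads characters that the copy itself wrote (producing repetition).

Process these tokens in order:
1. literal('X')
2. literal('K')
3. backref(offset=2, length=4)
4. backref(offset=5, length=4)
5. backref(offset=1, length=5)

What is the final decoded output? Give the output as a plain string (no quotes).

Token 1: literal('X'). Output: "X"
Token 2: literal('K'). Output: "XK"
Token 3: backref(off=2, len=4) (overlapping!). Copied 'XKXK' from pos 0. Output: "XKXKXK"
Token 4: backref(off=5, len=4). Copied 'KXKX' from pos 1. Output: "XKXKXKKXKX"
Token 5: backref(off=1, len=5) (overlapping!). Copied 'XXXXX' from pos 9. Output: "XKXKXKKXKXXXXXX"

Answer: XKXKXKKXKXXXXXX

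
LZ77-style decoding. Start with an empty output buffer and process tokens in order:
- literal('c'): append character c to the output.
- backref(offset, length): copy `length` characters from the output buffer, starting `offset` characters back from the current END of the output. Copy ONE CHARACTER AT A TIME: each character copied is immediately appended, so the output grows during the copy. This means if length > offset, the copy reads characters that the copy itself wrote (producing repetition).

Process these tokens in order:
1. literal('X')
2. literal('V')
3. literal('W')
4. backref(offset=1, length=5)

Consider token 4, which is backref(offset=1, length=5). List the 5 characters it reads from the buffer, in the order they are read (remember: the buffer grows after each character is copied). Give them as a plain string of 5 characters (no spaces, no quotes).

Token 1: literal('X'). Output: "X"
Token 2: literal('V'). Output: "XV"
Token 3: literal('W'). Output: "XVW"
Token 4: backref(off=1, len=5). Buffer before: "XVW" (len 3)
  byte 1: read out[2]='W', append. Buffer now: "XVWW"
  byte 2: read out[3]='W', append. Buffer now: "XVWWW"
  byte 3: read out[4]='W', append. Buffer now: "XVWWWW"
  byte 4: read out[5]='W', append. Buffer now: "XVWWWWW"
  byte 5: read out[6]='W', append. Buffer now: "XVWWWWWW"

Answer: WWWWW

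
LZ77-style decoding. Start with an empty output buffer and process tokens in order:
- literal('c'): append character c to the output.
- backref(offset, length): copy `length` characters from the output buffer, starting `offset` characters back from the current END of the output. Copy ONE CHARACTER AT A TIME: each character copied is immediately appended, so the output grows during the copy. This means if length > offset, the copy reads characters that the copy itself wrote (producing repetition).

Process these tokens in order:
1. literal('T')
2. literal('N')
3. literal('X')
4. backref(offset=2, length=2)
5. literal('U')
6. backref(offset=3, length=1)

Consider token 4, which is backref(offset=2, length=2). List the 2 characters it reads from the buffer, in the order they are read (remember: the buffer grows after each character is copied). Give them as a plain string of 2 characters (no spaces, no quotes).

Token 1: literal('T'). Output: "T"
Token 2: literal('N'). Output: "TN"
Token 3: literal('X'). Output: "TNX"
Token 4: backref(off=2, len=2). Buffer before: "TNX" (len 3)
  byte 1: read out[1]='N', append. Buffer now: "TNXN"
  byte 2: read out[2]='X', append. Buffer now: "TNXNX"

Answer: NX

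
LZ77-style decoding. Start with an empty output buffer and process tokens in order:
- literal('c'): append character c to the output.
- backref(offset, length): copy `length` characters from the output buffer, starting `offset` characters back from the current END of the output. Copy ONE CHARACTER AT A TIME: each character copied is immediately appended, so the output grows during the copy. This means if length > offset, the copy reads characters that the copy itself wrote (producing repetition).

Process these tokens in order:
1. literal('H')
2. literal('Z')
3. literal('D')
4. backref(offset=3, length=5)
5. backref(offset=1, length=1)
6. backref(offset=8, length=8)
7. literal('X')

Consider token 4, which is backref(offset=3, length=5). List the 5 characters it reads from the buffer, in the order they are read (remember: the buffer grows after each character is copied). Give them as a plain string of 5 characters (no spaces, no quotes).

Token 1: literal('H'). Output: "H"
Token 2: literal('Z'). Output: "HZ"
Token 3: literal('D'). Output: "HZD"
Token 4: backref(off=3, len=5). Buffer before: "HZD" (len 3)
  byte 1: read out[0]='H', append. Buffer now: "HZDH"
  byte 2: read out[1]='Z', append. Buffer now: "HZDHZ"
  byte 3: read out[2]='D', append. Buffer now: "HZDHZD"
  byte 4: read out[3]='H', append. Buffer now: "HZDHZDH"
  byte 5: read out[4]='Z', append. Buffer now: "HZDHZDHZ"

Answer: HZDHZ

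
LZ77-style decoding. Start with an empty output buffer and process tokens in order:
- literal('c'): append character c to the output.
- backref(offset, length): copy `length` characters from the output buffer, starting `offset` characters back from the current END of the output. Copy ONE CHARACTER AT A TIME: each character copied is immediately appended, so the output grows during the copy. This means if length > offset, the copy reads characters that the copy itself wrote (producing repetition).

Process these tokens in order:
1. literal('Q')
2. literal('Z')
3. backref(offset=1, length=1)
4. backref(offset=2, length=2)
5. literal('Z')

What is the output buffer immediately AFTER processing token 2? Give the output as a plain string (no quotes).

Token 1: literal('Q'). Output: "Q"
Token 2: literal('Z'). Output: "QZ"

Answer: QZ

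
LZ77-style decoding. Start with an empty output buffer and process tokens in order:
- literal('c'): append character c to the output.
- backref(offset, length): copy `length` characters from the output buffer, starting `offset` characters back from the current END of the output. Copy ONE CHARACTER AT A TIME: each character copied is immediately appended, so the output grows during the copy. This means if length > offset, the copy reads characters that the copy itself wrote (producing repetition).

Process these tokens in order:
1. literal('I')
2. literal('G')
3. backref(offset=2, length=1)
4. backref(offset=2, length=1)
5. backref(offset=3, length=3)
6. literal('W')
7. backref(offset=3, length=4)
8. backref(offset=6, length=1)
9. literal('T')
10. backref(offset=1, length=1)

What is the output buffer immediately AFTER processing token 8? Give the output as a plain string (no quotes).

Token 1: literal('I'). Output: "I"
Token 2: literal('G'). Output: "IG"
Token 3: backref(off=2, len=1). Copied 'I' from pos 0. Output: "IGI"
Token 4: backref(off=2, len=1). Copied 'G' from pos 1. Output: "IGIG"
Token 5: backref(off=3, len=3). Copied 'GIG' from pos 1. Output: "IGIGGIG"
Token 6: literal('W'). Output: "IGIGGIGW"
Token 7: backref(off=3, len=4) (overlapping!). Copied 'IGWI' from pos 5. Output: "IGIGGIGWIGWI"
Token 8: backref(off=6, len=1). Copied 'G' from pos 6. Output: "IGIGGIGWIGWIG"

Answer: IGIGGIGWIGWIG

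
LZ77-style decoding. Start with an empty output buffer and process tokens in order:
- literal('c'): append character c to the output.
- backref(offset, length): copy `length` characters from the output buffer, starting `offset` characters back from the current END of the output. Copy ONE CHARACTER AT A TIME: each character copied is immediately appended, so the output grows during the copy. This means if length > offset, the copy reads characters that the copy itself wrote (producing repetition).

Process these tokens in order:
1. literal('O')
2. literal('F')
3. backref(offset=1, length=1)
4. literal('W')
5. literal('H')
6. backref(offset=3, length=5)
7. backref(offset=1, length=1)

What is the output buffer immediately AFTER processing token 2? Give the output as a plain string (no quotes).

Token 1: literal('O'). Output: "O"
Token 2: literal('F'). Output: "OF"

Answer: OF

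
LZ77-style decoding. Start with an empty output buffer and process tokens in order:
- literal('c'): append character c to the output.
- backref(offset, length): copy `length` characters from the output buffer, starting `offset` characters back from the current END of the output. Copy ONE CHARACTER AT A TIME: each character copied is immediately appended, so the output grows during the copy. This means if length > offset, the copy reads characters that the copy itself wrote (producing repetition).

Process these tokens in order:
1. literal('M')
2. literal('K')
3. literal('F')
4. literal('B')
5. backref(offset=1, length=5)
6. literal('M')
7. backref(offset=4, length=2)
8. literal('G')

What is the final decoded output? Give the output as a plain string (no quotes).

Token 1: literal('M'). Output: "M"
Token 2: literal('K'). Output: "MK"
Token 3: literal('F'). Output: "MKF"
Token 4: literal('B'). Output: "MKFB"
Token 5: backref(off=1, len=5) (overlapping!). Copied 'BBBBB' from pos 3. Output: "MKFBBBBBB"
Token 6: literal('M'). Output: "MKFBBBBBBM"
Token 7: backref(off=4, len=2). Copied 'BB' from pos 6. Output: "MKFBBBBBBMBB"
Token 8: literal('G'). Output: "MKFBBBBBBMBBG"

Answer: MKFBBBBBBMBBG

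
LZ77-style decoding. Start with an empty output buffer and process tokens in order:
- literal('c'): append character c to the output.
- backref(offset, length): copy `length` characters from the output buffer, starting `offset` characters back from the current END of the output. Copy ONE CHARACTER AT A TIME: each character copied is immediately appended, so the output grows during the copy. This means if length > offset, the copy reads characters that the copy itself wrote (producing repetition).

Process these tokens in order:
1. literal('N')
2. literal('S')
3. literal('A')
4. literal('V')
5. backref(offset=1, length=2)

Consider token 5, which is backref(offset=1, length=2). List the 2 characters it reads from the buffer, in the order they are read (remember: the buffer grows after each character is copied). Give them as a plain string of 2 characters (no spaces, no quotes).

Token 1: literal('N'). Output: "N"
Token 2: literal('S'). Output: "NS"
Token 3: literal('A'). Output: "NSA"
Token 4: literal('V'). Output: "NSAV"
Token 5: backref(off=1, len=2). Buffer before: "NSAV" (len 4)
  byte 1: read out[3]='V', append. Buffer now: "NSAVV"
  byte 2: read out[4]='V', append. Buffer now: "NSAVVV"

Answer: VV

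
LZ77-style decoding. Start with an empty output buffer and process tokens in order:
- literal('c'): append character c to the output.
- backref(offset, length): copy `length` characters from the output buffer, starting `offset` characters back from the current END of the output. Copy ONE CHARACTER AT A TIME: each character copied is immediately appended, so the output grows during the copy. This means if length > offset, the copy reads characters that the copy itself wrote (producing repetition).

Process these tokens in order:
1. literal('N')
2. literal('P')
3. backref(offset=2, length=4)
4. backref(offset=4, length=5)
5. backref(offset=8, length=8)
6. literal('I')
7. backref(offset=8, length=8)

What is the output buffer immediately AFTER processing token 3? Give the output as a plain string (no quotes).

Token 1: literal('N'). Output: "N"
Token 2: literal('P'). Output: "NP"
Token 3: backref(off=2, len=4) (overlapping!). Copied 'NPNP' from pos 0. Output: "NPNPNP"

Answer: NPNPNP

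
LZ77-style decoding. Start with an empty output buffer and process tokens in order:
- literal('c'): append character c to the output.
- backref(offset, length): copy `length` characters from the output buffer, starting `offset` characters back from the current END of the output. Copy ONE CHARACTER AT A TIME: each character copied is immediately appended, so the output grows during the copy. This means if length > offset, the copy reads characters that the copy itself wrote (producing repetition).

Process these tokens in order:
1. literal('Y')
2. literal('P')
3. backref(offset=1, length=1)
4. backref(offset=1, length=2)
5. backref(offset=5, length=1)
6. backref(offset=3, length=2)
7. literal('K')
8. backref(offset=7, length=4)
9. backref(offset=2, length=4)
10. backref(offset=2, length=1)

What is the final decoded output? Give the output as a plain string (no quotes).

Token 1: literal('Y'). Output: "Y"
Token 2: literal('P'). Output: "YP"
Token 3: backref(off=1, len=1). Copied 'P' from pos 1. Output: "YPP"
Token 4: backref(off=1, len=2) (overlapping!). Copied 'PP' from pos 2. Output: "YPPPP"
Token 5: backref(off=5, len=1). Copied 'Y' from pos 0. Output: "YPPPPY"
Token 6: backref(off=3, len=2). Copied 'PP' from pos 3. Output: "YPPPPYPP"
Token 7: literal('K'). Output: "YPPPPYPPK"
Token 8: backref(off=7, len=4). Copied 'PPPY' from pos 2. Output: "YPPPPYPPKPPPY"
Token 9: backref(off=2, len=4) (overlapping!). Copied 'PYPY' from pos 11. Output: "YPPPPYPPKPPPYPYPY"
Token 10: backref(off=2, len=1). Copied 'P' from pos 15. Output: "YPPPPYPPKPPPYPYPYP"

Answer: YPPPPYPPKPPPYPYPYP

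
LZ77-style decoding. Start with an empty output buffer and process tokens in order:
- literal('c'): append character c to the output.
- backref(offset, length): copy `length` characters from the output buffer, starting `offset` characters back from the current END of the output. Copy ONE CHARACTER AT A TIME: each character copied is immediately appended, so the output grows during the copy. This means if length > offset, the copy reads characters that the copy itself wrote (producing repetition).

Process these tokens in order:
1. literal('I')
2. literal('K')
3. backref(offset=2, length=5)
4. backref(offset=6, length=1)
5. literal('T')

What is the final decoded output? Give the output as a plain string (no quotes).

Token 1: literal('I'). Output: "I"
Token 2: literal('K'). Output: "IK"
Token 3: backref(off=2, len=5) (overlapping!). Copied 'IKIKI' from pos 0. Output: "IKIKIKI"
Token 4: backref(off=6, len=1). Copied 'K' from pos 1. Output: "IKIKIKIK"
Token 5: literal('T'). Output: "IKIKIKIKT"

Answer: IKIKIKIKT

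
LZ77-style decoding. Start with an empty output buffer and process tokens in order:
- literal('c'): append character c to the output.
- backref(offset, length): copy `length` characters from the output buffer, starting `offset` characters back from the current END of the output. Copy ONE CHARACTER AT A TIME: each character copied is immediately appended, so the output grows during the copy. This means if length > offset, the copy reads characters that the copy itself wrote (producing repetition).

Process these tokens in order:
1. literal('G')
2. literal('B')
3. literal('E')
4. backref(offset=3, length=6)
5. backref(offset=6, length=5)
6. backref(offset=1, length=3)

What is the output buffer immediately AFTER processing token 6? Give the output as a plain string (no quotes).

Token 1: literal('G'). Output: "G"
Token 2: literal('B'). Output: "GB"
Token 3: literal('E'). Output: "GBE"
Token 4: backref(off=3, len=6) (overlapping!). Copied 'GBEGBE' from pos 0. Output: "GBEGBEGBE"
Token 5: backref(off=6, len=5). Copied 'GBEGB' from pos 3. Output: "GBEGBEGBEGBEGB"
Token 6: backref(off=1, len=3) (overlapping!). Copied 'BBB' from pos 13. Output: "GBEGBEGBEGBEGBBBB"

Answer: GBEGBEGBEGBEGBBBB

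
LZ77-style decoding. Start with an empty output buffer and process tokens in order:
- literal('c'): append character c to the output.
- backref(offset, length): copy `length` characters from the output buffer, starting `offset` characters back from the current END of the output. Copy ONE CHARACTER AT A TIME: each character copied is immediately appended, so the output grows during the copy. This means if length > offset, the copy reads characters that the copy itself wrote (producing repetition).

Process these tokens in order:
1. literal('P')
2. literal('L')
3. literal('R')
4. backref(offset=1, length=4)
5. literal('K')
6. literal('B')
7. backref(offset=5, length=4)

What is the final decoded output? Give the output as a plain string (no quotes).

Token 1: literal('P'). Output: "P"
Token 2: literal('L'). Output: "PL"
Token 3: literal('R'). Output: "PLR"
Token 4: backref(off=1, len=4) (overlapping!). Copied 'RRRR' from pos 2. Output: "PLRRRRR"
Token 5: literal('K'). Output: "PLRRRRRK"
Token 6: literal('B'). Output: "PLRRRRRKB"
Token 7: backref(off=5, len=4). Copied 'RRRK' from pos 4. Output: "PLRRRRRKBRRRK"

Answer: PLRRRRRKBRRRK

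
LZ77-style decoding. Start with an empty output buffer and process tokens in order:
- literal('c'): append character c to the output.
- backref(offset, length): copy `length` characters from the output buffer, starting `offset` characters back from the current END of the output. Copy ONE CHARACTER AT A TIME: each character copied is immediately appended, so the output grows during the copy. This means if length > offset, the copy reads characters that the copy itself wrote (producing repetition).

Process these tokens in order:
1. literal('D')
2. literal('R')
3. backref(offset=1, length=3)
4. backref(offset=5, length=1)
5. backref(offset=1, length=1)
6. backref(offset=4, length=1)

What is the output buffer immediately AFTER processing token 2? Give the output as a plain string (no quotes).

Answer: DR

Derivation:
Token 1: literal('D'). Output: "D"
Token 2: literal('R'). Output: "DR"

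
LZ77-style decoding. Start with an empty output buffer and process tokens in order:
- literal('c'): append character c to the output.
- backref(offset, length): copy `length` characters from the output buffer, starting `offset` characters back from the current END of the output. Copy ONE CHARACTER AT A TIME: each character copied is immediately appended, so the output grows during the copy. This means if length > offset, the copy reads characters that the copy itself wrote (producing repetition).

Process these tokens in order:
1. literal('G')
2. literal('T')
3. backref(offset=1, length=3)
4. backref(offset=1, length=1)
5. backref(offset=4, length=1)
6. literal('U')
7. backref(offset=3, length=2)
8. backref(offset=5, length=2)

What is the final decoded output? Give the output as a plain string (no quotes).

Answer: GTTTTTTUTTTT

Derivation:
Token 1: literal('G'). Output: "G"
Token 2: literal('T'). Output: "GT"
Token 3: backref(off=1, len=3) (overlapping!). Copied 'TTT' from pos 1. Output: "GTTTT"
Token 4: backref(off=1, len=1). Copied 'T' from pos 4. Output: "GTTTTT"
Token 5: backref(off=4, len=1). Copied 'T' from pos 2. Output: "GTTTTTT"
Token 6: literal('U'). Output: "GTTTTTTU"
Token 7: backref(off=3, len=2). Copied 'TT' from pos 5. Output: "GTTTTTTUTT"
Token 8: backref(off=5, len=2). Copied 'TT' from pos 5. Output: "GTTTTTTUTTTT"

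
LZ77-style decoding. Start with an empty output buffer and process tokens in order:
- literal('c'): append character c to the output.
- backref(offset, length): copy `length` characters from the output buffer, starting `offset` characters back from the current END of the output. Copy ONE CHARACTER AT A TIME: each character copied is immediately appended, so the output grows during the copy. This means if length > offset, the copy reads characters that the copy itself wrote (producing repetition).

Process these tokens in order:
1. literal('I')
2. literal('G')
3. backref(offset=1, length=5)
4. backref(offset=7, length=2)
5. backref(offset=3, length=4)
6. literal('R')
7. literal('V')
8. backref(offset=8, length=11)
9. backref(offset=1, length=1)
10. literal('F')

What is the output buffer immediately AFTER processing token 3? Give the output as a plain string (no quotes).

Token 1: literal('I'). Output: "I"
Token 2: literal('G'). Output: "IG"
Token 3: backref(off=1, len=5) (overlapping!). Copied 'GGGGG' from pos 1. Output: "IGGGGGG"

Answer: IGGGGGG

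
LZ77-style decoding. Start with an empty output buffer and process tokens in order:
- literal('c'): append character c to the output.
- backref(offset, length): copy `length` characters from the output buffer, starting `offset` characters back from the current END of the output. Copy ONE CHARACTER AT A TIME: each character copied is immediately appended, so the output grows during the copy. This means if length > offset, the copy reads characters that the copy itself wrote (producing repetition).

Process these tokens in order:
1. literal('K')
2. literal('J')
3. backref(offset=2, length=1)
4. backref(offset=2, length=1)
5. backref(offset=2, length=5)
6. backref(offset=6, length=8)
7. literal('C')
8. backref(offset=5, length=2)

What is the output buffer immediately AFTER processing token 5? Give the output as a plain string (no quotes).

Answer: KJKJKJKJK

Derivation:
Token 1: literal('K'). Output: "K"
Token 2: literal('J'). Output: "KJ"
Token 3: backref(off=2, len=1). Copied 'K' from pos 0. Output: "KJK"
Token 4: backref(off=2, len=1). Copied 'J' from pos 1. Output: "KJKJ"
Token 5: backref(off=2, len=5) (overlapping!). Copied 'KJKJK' from pos 2. Output: "KJKJKJKJK"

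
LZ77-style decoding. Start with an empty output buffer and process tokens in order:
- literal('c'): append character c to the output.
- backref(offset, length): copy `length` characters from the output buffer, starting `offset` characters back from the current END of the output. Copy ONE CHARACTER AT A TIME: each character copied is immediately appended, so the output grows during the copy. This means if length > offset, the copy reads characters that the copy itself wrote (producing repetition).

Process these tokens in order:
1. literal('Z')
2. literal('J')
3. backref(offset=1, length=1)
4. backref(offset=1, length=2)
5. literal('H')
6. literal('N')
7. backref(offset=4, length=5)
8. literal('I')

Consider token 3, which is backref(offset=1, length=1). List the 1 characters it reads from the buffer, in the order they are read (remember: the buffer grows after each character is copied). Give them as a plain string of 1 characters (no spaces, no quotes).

Answer: J

Derivation:
Token 1: literal('Z'). Output: "Z"
Token 2: literal('J'). Output: "ZJ"
Token 3: backref(off=1, len=1). Buffer before: "ZJ" (len 2)
  byte 1: read out[1]='J', append. Buffer now: "ZJJ"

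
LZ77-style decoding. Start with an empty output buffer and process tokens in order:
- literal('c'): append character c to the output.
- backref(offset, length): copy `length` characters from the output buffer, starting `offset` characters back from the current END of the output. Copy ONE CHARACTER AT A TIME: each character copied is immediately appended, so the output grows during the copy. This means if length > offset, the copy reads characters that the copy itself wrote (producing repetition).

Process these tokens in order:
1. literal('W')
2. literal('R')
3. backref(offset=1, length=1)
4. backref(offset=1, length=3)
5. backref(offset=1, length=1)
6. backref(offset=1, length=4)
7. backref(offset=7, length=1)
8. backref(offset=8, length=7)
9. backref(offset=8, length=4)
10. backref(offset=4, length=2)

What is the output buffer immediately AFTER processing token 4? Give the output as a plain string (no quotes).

Token 1: literal('W'). Output: "W"
Token 2: literal('R'). Output: "WR"
Token 3: backref(off=1, len=1). Copied 'R' from pos 1. Output: "WRR"
Token 4: backref(off=1, len=3) (overlapping!). Copied 'RRR' from pos 2. Output: "WRRRRR"

Answer: WRRRRR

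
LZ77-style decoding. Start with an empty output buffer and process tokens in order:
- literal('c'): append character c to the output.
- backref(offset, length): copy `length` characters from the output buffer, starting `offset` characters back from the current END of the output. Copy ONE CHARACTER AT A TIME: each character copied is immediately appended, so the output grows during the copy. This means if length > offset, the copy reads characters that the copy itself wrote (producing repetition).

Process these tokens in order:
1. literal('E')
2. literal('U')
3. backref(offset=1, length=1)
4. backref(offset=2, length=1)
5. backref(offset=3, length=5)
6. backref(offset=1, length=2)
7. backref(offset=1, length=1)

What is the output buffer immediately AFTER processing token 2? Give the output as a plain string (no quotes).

Token 1: literal('E'). Output: "E"
Token 2: literal('U'). Output: "EU"

Answer: EU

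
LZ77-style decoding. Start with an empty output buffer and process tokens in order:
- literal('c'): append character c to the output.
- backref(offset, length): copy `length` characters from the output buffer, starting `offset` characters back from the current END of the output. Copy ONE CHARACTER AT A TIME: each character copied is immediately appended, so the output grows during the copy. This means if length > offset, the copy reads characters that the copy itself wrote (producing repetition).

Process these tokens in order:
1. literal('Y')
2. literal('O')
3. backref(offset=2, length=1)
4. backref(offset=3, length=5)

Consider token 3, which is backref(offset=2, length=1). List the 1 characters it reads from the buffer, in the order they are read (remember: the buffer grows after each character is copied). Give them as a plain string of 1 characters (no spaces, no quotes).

Answer: Y

Derivation:
Token 1: literal('Y'). Output: "Y"
Token 2: literal('O'). Output: "YO"
Token 3: backref(off=2, len=1). Buffer before: "YO" (len 2)
  byte 1: read out[0]='Y', append. Buffer now: "YOY"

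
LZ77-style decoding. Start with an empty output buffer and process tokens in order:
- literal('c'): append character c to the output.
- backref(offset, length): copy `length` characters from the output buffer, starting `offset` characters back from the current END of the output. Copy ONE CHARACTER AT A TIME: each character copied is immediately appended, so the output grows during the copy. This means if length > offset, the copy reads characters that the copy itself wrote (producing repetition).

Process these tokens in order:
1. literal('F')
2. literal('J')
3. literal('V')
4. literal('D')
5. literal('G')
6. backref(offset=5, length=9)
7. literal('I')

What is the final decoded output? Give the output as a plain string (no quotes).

Answer: FJVDGFJVDGFJVDI

Derivation:
Token 1: literal('F'). Output: "F"
Token 2: literal('J'). Output: "FJ"
Token 3: literal('V'). Output: "FJV"
Token 4: literal('D'). Output: "FJVD"
Token 5: literal('G'). Output: "FJVDG"
Token 6: backref(off=5, len=9) (overlapping!). Copied 'FJVDGFJVD' from pos 0. Output: "FJVDGFJVDGFJVD"
Token 7: literal('I'). Output: "FJVDGFJVDGFJVDI"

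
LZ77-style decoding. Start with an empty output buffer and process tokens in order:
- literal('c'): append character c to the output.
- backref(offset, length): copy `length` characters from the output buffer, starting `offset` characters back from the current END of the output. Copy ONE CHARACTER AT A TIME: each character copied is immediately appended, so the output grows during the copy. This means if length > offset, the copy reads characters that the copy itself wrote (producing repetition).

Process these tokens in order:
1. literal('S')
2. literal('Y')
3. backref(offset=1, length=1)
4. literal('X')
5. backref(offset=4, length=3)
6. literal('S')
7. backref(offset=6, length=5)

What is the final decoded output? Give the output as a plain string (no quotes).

Answer: SYYXSYYSYXSYY

Derivation:
Token 1: literal('S'). Output: "S"
Token 2: literal('Y'). Output: "SY"
Token 3: backref(off=1, len=1). Copied 'Y' from pos 1. Output: "SYY"
Token 4: literal('X'). Output: "SYYX"
Token 5: backref(off=4, len=3). Copied 'SYY' from pos 0. Output: "SYYXSYY"
Token 6: literal('S'). Output: "SYYXSYYS"
Token 7: backref(off=6, len=5). Copied 'YXSYY' from pos 2. Output: "SYYXSYYSYXSYY"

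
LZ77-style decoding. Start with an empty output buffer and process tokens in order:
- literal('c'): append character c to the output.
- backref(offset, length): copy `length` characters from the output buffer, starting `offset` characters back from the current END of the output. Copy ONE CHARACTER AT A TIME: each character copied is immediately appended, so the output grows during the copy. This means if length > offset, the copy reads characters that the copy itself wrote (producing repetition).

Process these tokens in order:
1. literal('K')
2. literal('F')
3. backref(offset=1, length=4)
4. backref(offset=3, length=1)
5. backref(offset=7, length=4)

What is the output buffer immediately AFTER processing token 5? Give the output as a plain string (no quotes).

Token 1: literal('K'). Output: "K"
Token 2: literal('F'). Output: "KF"
Token 3: backref(off=1, len=4) (overlapping!). Copied 'FFFF' from pos 1. Output: "KFFFFF"
Token 4: backref(off=3, len=1). Copied 'F' from pos 3. Output: "KFFFFFF"
Token 5: backref(off=7, len=4). Copied 'KFFF' from pos 0. Output: "KFFFFFFKFFF"

Answer: KFFFFFFKFFF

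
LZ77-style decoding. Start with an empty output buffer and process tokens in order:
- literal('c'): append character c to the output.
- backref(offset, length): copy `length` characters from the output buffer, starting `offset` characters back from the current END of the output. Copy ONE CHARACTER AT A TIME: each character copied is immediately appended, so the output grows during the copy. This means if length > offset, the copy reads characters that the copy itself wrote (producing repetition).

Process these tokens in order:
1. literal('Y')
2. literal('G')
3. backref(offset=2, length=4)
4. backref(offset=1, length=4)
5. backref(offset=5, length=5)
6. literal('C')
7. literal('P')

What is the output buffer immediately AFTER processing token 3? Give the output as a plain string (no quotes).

Token 1: literal('Y'). Output: "Y"
Token 2: literal('G'). Output: "YG"
Token 3: backref(off=2, len=4) (overlapping!). Copied 'YGYG' from pos 0. Output: "YGYGYG"

Answer: YGYGYG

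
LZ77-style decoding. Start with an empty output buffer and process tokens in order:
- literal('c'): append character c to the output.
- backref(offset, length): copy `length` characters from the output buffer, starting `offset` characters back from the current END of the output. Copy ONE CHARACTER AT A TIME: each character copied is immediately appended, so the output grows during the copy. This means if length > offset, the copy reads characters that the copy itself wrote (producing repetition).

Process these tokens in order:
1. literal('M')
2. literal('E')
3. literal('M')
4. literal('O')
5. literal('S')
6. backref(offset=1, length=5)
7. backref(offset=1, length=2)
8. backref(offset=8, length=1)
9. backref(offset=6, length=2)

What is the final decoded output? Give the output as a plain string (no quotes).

Token 1: literal('M'). Output: "M"
Token 2: literal('E'). Output: "ME"
Token 3: literal('M'). Output: "MEM"
Token 4: literal('O'). Output: "MEMO"
Token 5: literal('S'). Output: "MEMOS"
Token 6: backref(off=1, len=5) (overlapping!). Copied 'SSSSS' from pos 4. Output: "MEMOSSSSSS"
Token 7: backref(off=1, len=2) (overlapping!). Copied 'SS' from pos 9. Output: "MEMOSSSSSSSS"
Token 8: backref(off=8, len=1). Copied 'S' from pos 4. Output: "MEMOSSSSSSSSS"
Token 9: backref(off=6, len=2). Copied 'SS' from pos 7. Output: "MEMOSSSSSSSSSSS"

Answer: MEMOSSSSSSSSSSS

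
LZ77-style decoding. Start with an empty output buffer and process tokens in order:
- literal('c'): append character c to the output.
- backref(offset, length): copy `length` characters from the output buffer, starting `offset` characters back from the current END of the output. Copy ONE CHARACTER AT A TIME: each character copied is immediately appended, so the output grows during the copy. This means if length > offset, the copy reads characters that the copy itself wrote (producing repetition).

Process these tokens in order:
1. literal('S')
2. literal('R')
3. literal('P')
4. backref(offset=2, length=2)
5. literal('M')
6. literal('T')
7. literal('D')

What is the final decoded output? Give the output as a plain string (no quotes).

Answer: SRPRPMTD

Derivation:
Token 1: literal('S'). Output: "S"
Token 2: literal('R'). Output: "SR"
Token 3: literal('P'). Output: "SRP"
Token 4: backref(off=2, len=2). Copied 'RP' from pos 1. Output: "SRPRP"
Token 5: literal('M'). Output: "SRPRPM"
Token 6: literal('T'). Output: "SRPRPMT"
Token 7: literal('D'). Output: "SRPRPMTD"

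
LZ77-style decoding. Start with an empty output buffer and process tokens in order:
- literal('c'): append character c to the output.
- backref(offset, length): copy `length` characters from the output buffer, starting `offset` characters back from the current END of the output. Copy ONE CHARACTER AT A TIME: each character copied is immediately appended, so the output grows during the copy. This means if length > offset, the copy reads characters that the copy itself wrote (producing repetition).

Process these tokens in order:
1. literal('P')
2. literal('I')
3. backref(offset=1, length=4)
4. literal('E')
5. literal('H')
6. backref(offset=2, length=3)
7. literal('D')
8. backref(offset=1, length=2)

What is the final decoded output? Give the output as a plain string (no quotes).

Token 1: literal('P'). Output: "P"
Token 2: literal('I'). Output: "PI"
Token 3: backref(off=1, len=4) (overlapping!). Copied 'IIII' from pos 1. Output: "PIIIII"
Token 4: literal('E'). Output: "PIIIIIE"
Token 5: literal('H'). Output: "PIIIIIEH"
Token 6: backref(off=2, len=3) (overlapping!). Copied 'EHE' from pos 6. Output: "PIIIIIEHEHE"
Token 7: literal('D'). Output: "PIIIIIEHEHED"
Token 8: backref(off=1, len=2) (overlapping!). Copied 'DD' from pos 11. Output: "PIIIIIEHEHEDDD"

Answer: PIIIIIEHEHEDDD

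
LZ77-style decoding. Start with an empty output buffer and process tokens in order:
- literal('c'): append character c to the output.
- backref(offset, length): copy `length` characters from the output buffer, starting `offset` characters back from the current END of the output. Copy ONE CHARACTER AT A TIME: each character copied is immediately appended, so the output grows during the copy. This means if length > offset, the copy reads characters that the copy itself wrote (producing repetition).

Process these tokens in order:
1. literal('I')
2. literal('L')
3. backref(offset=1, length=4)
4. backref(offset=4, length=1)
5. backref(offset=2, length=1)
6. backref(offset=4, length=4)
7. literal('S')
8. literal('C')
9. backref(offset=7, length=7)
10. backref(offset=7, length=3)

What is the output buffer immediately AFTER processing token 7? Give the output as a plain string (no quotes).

Token 1: literal('I'). Output: "I"
Token 2: literal('L'). Output: "IL"
Token 3: backref(off=1, len=4) (overlapping!). Copied 'LLLL' from pos 1. Output: "ILLLLL"
Token 4: backref(off=4, len=1). Copied 'L' from pos 2. Output: "ILLLLLL"
Token 5: backref(off=2, len=1). Copied 'L' from pos 5. Output: "ILLLLLLL"
Token 6: backref(off=4, len=4). Copied 'LLLL' from pos 4. Output: "ILLLLLLLLLLL"
Token 7: literal('S'). Output: "ILLLLLLLLLLLS"

Answer: ILLLLLLLLLLLS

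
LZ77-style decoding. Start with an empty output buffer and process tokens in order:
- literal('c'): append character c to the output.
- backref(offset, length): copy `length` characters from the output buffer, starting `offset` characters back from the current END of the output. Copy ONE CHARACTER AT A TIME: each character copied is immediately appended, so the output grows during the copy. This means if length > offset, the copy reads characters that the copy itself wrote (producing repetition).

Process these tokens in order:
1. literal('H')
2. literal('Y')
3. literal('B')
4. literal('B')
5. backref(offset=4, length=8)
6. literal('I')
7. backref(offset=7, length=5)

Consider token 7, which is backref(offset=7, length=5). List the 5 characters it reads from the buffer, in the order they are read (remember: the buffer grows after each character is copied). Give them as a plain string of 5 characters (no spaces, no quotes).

Token 1: literal('H'). Output: "H"
Token 2: literal('Y'). Output: "HY"
Token 3: literal('B'). Output: "HYB"
Token 4: literal('B'). Output: "HYBB"
Token 5: backref(off=4, len=8) (overlapping!). Copied 'HYBBHYBB' from pos 0. Output: "HYBBHYBBHYBB"
Token 6: literal('I'). Output: "HYBBHYBBHYBBI"
Token 7: backref(off=7, len=5). Buffer before: "HYBBHYBBHYBBI" (len 13)
  byte 1: read out[6]='B', append. Buffer now: "HYBBHYBBHYBBIB"
  byte 2: read out[7]='B', append. Buffer now: "HYBBHYBBHYBBIBB"
  byte 3: read out[8]='H', append. Buffer now: "HYBBHYBBHYBBIBBH"
  byte 4: read out[9]='Y', append. Buffer now: "HYBBHYBBHYBBIBBHY"
  byte 5: read out[10]='B', append. Buffer now: "HYBBHYBBHYBBIBBHYB"

Answer: BBHYB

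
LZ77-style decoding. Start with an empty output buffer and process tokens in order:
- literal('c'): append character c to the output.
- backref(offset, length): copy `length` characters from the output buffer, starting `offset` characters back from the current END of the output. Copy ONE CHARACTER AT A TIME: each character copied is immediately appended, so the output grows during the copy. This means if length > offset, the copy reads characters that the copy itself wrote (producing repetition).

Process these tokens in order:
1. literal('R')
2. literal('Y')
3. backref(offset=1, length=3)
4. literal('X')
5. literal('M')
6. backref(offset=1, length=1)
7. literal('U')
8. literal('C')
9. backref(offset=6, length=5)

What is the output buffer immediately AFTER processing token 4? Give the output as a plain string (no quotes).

Token 1: literal('R'). Output: "R"
Token 2: literal('Y'). Output: "RY"
Token 3: backref(off=1, len=3) (overlapping!). Copied 'YYY' from pos 1. Output: "RYYYY"
Token 4: literal('X'). Output: "RYYYYX"

Answer: RYYYYX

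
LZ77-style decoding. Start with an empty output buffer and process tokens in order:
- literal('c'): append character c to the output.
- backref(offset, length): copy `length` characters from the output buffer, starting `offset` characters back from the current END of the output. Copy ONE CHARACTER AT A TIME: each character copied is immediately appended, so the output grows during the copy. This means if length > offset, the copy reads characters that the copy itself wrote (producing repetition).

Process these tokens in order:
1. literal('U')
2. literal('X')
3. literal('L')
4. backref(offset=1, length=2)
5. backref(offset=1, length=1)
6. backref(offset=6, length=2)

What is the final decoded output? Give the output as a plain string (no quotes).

Token 1: literal('U'). Output: "U"
Token 2: literal('X'). Output: "UX"
Token 3: literal('L'). Output: "UXL"
Token 4: backref(off=1, len=2) (overlapping!). Copied 'LL' from pos 2. Output: "UXLLL"
Token 5: backref(off=1, len=1). Copied 'L' from pos 4. Output: "UXLLLL"
Token 6: backref(off=6, len=2). Copied 'UX' from pos 0. Output: "UXLLLLUX"

Answer: UXLLLLUX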